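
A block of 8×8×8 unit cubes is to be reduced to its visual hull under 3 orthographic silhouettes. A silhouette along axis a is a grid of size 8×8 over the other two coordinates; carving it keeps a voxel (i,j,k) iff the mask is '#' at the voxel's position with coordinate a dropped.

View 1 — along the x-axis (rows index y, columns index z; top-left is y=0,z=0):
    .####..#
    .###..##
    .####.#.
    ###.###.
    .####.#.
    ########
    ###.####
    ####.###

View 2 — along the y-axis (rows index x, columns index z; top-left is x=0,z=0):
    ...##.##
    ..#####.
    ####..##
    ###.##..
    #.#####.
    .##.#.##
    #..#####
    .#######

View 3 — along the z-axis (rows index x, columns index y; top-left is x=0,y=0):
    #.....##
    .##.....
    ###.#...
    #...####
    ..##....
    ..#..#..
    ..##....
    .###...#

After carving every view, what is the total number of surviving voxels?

before carving: 512 voxels (8×8×8)
[1] x-view keeps 48 columns → grid now 384
[2] y-view keeps 44 columns → grid now 268
[3] z-view keeps 24 columns → grid now 99

|visual hull| = 99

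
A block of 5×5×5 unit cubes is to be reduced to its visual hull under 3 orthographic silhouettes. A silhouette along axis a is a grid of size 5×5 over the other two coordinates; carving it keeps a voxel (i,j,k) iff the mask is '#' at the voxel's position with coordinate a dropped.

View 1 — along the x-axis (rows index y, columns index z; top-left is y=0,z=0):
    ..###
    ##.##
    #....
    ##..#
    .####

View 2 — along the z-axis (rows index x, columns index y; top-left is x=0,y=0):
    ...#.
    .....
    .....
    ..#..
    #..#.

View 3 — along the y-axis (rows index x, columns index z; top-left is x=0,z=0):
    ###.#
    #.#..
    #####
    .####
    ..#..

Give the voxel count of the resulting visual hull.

remaining voxels: 4

before carving: 125 voxels (5×5×5)
V1 x: intersect with YZ mask (15 set) -- 75 left
V2 z: intersect with XY mask (4 set) -- 10 left
V3 y: intersect with XZ mask (16 set) -- 4 left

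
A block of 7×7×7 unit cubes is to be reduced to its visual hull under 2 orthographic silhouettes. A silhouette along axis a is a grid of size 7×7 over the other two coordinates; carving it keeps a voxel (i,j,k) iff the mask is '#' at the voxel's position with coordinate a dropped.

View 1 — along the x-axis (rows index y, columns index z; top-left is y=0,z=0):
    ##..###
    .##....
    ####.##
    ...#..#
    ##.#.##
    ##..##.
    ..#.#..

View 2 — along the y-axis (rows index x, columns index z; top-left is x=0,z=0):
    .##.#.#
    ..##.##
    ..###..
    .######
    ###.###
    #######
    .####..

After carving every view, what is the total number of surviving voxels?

start: 7×7×7 = 343 voxels
step 1: project along x, AND mask (26/49) → |grid| = 182
step 2: project along y, AND mask (34/49) → |grid| = 123

remaining voxels: 123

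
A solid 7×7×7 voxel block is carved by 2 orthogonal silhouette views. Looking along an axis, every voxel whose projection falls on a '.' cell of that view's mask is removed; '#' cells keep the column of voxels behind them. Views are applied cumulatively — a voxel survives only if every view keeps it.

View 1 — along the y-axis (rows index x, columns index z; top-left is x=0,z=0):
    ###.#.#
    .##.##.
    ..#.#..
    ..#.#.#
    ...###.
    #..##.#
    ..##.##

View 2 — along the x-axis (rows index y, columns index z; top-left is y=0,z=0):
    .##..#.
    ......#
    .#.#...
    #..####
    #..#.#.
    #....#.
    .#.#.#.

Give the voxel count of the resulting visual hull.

58 voxels

full grid |V| = 343
  1. axis=1 (XZ plane), |mask|=25  ⇒  voxels=175
  2. axis=0 (YZ plane), |mask|=19  ⇒  voxels=58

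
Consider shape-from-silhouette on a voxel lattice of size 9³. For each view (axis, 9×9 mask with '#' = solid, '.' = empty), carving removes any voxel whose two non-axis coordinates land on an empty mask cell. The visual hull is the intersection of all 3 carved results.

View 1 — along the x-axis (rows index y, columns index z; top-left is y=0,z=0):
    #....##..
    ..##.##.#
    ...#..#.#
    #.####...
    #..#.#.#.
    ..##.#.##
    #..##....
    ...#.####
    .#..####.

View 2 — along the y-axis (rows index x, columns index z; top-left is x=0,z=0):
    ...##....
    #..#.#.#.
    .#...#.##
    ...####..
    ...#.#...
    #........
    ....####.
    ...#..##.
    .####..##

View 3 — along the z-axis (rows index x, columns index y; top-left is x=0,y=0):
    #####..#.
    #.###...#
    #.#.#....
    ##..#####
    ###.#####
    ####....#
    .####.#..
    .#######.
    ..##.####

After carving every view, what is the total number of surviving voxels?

initial block: 9^3 = 729
after view 1 [x-axis, 38 of 81 cells solid] → remaining = 342
after view 2 [y-axis, 30 of 81 cells solid] → remaining = 145
after view 3 [z-axis, 52 of 81 cells solid] → remaining = 91

|visual hull| = 91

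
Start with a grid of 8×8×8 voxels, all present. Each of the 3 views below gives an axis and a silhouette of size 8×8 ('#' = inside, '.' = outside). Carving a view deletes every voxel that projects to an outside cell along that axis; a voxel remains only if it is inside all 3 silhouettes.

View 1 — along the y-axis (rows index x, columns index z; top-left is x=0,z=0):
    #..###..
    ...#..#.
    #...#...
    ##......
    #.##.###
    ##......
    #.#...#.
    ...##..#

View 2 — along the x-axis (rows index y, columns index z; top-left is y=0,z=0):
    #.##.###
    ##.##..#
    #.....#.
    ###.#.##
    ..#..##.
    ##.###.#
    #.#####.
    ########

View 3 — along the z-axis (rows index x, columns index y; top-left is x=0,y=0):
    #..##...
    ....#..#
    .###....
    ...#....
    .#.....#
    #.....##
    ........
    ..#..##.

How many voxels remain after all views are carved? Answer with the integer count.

start: 8×8×8 = 512 voxels
  1. axis=1 (XZ plane), |mask|=24  ⇒  voxels=192
  2. axis=0 (YZ plane), |mask|=42  ⇒  voxels=133
  3. axis=2 (XY plane), |mask|=17  ⇒  voxels=34

34 voxels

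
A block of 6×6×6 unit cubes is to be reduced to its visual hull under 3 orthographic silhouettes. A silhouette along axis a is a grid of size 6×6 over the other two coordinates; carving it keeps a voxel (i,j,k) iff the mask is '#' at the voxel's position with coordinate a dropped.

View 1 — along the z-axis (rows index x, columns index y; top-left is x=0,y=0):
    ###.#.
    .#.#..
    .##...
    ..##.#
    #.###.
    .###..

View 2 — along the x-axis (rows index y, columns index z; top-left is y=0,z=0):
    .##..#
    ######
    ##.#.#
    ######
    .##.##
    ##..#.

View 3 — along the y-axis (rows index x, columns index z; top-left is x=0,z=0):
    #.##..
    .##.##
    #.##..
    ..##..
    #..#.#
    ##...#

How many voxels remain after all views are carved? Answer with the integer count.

voxel count = 40

full grid |V| = 216
step 1: project along z, AND mask (18/36) → |grid| = 108
step 2: project along x, AND mask (26/36) → |grid| = 85
step 3: project along y, AND mask (18/36) → |grid| = 40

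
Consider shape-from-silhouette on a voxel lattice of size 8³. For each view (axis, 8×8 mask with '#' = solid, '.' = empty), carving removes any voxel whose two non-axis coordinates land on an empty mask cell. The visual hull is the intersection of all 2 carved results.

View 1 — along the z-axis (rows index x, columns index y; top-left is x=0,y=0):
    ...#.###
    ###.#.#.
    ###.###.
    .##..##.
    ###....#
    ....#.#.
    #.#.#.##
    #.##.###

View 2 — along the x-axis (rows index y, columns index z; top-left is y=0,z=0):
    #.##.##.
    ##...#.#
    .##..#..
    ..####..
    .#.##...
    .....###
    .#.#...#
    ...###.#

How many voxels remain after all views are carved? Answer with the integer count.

|visual hull| = 128

start: 8×8×8 = 512 voxels
V1 z: intersect with XY mask (36 set) -- 288 left
V2 x: intersect with YZ mask (29 set) -- 128 left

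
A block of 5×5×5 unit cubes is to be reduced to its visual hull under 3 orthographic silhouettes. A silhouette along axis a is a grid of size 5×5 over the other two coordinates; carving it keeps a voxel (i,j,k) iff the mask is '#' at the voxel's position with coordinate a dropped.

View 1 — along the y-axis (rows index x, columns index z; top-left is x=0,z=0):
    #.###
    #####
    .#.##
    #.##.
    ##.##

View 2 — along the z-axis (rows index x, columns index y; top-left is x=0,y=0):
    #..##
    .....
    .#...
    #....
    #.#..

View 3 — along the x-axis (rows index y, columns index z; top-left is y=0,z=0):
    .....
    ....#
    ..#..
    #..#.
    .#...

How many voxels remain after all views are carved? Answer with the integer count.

start: 5×5×5 = 125 voxels
V1 y: intersect with XZ mask (19 set) -- 95 left
V2 z: intersect with XY mask (7 set) -- 26 left
V3 x: intersect with YZ mask (5 set) -- 3 left

remaining voxels: 3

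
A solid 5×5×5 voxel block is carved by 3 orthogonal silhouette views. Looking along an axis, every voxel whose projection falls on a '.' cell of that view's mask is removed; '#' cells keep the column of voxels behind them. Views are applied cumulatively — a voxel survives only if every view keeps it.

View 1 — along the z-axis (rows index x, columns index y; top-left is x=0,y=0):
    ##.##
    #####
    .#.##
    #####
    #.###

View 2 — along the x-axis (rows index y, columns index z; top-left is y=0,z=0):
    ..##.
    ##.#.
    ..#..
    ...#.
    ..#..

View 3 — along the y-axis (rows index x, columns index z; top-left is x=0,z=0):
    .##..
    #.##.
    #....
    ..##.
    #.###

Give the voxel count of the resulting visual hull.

voxel count = 22

before carving: 125 voxels (5×5×5)
after view 1 [z-axis, 21 of 25 cells solid] → remaining = 105
after view 2 [x-axis, 8 of 25 cells solid] → remaining = 33
after view 3 [y-axis, 12 of 25 cells solid] → remaining = 22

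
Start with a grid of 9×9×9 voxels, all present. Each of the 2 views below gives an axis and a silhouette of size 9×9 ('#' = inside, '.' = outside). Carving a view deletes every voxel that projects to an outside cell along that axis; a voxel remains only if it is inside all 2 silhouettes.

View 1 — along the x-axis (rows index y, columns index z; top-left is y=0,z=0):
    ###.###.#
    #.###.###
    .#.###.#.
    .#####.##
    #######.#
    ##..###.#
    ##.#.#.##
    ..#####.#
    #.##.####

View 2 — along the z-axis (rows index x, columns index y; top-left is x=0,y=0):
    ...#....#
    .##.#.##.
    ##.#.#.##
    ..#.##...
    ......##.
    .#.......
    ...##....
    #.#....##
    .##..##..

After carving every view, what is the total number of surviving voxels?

remaining voxels: 188

full grid |V| = 729
after view 1 [x-axis, 59 of 81 cells solid] → remaining = 531
after view 2 [z-axis, 29 of 81 cells solid] → remaining = 188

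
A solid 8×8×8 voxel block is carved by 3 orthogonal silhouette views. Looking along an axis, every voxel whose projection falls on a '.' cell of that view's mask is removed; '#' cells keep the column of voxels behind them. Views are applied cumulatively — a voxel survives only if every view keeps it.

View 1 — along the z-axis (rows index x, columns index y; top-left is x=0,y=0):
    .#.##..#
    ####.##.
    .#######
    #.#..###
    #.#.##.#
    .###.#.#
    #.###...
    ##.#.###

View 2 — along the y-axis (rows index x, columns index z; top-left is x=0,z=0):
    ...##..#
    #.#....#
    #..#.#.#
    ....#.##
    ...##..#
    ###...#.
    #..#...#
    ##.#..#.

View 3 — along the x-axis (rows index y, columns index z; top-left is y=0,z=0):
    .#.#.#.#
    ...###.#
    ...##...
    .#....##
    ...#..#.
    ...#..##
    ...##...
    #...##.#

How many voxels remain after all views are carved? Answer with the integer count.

|visual hull| = 57

initial block: 8^3 = 512
[1] z-view keeps 42 columns → grid now 336
[2] y-view keeps 27 columns → grid now 144
[3] x-view keeps 24 columns → grid now 57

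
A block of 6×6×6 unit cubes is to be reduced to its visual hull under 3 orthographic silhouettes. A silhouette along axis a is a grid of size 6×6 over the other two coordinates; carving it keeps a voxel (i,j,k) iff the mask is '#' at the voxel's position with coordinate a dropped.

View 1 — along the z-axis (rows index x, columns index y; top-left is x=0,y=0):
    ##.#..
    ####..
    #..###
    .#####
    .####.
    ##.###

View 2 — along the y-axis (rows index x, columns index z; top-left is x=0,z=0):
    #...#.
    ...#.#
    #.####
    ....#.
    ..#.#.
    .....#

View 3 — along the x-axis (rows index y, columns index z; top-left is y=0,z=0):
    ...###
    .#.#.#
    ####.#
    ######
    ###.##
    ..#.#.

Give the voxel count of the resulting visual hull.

37 voxels

start: 6×6×6 = 216 voxels
  1. axis=2 (XY plane), |mask|=25  ⇒  voxels=150
  2. axis=1 (XZ plane), |mask|=13  ⇒  voxels=52
  3. axis=0 (YZ plane), |mask|=24  ⇒  voxels=37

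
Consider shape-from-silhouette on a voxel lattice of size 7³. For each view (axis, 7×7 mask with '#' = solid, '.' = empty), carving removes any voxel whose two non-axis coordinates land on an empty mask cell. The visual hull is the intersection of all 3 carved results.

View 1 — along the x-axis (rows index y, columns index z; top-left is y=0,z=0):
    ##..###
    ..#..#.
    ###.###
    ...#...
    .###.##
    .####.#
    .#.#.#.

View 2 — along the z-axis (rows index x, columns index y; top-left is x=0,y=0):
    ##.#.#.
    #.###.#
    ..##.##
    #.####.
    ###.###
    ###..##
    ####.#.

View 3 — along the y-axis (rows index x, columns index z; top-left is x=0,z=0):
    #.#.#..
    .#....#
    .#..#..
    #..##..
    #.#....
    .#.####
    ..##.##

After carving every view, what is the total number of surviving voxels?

start: 7×7×7 = 343 voxels
V1 x: intersect with YZ mask (27 set) -- 189 left
V2 z: intersect with XY mask (34 set) -- 136 left
V3 y: intersect with XZ mask (21 set) -- 58 left

|visual hull| = 58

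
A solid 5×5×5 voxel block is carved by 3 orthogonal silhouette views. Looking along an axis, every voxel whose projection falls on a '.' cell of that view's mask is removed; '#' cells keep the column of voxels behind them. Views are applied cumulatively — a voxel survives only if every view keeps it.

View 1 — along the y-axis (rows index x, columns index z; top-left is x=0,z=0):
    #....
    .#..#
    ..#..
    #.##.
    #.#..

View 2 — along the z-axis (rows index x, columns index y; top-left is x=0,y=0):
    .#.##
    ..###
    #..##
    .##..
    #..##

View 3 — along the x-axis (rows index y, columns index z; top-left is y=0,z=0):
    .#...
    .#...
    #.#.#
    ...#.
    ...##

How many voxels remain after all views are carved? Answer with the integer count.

full grid |V| = 125
  1. axis=1 (XZ plane), |mask|=9  ⇒  voxels=45
  2. axis=2 (XY plane), |mask|=14  ⇒  voxels=24
  3. axis=0 (YZ plane), |mask|=8  ⇒  voxels=4

remaining voxels: 4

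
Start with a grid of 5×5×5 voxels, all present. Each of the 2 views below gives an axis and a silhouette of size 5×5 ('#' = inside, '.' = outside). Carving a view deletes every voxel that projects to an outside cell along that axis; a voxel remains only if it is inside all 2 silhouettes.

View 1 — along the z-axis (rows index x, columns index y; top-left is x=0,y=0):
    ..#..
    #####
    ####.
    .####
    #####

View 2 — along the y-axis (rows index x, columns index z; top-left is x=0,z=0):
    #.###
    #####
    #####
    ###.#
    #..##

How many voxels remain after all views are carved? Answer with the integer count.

voxel count = 80

initial block: 5^3 = 125
  1. axis=2 (XY plane), |mask|=19  ⇒  voxels=95
  2. axis=1 (XZ plane), |mask|=21  ⇒  voxels=80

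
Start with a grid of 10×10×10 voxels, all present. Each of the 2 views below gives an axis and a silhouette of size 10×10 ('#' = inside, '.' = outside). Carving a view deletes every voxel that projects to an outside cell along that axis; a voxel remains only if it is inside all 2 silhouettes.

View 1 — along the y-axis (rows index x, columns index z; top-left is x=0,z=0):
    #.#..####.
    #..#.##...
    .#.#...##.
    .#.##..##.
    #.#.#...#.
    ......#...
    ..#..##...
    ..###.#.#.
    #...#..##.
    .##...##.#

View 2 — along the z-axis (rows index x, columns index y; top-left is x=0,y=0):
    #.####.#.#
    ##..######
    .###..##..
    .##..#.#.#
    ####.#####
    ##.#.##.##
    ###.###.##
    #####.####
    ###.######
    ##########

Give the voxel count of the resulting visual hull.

voxel count = 317

initial block: 10^3 = 1000
step 1: project along y, AND mask (41/100) → |grid| = 410
step 2: project along z, AND mask (77/100) → |grid| = 317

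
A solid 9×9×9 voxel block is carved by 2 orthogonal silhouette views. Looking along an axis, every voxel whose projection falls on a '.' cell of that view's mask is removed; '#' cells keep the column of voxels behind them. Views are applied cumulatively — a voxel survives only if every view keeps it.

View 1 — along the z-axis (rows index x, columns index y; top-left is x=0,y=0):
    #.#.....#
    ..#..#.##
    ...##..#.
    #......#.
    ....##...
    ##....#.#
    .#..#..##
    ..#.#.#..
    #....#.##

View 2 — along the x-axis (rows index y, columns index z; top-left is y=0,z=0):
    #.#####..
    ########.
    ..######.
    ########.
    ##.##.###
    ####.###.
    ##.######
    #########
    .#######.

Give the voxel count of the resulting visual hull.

voxel count = 211

start: 9×9×9 = 729 voxels
after view 1 [z-axis, 29 of 81 cells solid] → remaining = 261
after view 2 [x-axis, 66 of 81 cells solid] → remaining = 211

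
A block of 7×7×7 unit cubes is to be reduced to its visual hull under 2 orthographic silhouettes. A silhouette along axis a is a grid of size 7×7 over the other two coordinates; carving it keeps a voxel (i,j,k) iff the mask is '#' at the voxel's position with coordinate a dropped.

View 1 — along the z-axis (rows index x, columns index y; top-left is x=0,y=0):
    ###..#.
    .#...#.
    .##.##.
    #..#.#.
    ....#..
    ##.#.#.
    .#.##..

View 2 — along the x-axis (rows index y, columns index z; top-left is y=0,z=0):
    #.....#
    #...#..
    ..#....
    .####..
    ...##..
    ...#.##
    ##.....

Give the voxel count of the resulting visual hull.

|visual hull| = 51

full grid |V| = 343
[1] z-view keeps 21 columns → grid now 147
[2] x-view keeps 16 columns → grid now 51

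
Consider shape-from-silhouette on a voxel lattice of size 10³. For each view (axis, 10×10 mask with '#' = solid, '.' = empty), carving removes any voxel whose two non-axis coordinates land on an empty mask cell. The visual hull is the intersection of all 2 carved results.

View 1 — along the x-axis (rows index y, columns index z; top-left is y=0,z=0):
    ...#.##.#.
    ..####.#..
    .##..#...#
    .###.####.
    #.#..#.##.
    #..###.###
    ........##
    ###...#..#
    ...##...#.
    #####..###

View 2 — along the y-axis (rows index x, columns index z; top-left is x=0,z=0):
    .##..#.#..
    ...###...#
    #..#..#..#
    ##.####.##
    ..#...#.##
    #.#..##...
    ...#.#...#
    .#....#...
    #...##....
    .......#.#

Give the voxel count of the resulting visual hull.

start: 10×10×10 = 1000 voxels
after view 1 [x-axis, 50 of 100 cells solid] → remaining = 500
after view 2 [y-axis, 38 of 100 cells solid] → remaining = 187

187 voxels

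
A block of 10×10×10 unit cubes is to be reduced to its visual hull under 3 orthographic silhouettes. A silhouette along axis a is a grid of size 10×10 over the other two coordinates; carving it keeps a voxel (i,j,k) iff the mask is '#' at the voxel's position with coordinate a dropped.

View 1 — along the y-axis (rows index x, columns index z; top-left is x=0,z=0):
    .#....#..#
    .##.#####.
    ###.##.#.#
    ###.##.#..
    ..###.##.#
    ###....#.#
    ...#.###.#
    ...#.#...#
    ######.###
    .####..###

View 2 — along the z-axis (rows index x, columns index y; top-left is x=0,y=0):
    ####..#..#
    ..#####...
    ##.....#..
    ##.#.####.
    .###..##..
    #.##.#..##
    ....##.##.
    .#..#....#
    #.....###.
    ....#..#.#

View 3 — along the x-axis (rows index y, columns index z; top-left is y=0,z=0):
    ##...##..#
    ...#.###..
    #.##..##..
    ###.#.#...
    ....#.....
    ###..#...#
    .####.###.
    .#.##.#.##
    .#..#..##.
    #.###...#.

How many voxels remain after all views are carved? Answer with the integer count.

initial block: 10^3 = 1000
[1] y-view keeps 58 columns → grid now 580
[2] z-view keeps 46 columns → grid now 262
[3] x-view keeps 47 columns → grid now 131

voxel count = 131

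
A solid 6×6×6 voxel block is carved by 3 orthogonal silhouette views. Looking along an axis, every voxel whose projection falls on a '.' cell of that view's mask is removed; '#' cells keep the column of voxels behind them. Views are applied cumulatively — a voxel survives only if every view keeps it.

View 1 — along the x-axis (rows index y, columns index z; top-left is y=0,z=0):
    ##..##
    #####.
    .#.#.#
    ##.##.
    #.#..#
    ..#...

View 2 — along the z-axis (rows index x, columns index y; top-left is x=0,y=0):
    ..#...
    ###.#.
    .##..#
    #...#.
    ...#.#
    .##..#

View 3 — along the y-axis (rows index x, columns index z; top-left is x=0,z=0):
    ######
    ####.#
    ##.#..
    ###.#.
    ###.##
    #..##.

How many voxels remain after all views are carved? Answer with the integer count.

remaining voxels: 34

initial block: 6^3 = 216
  1. axis=0 (YZ plane), |mask|=20  ⇒  voxels=120
  2. axis=2 (XY plane), |mask|=15  ⇒  voxels=48
  3. axis=1 (XZ plane), |mask|=26  ⇒  voxels=34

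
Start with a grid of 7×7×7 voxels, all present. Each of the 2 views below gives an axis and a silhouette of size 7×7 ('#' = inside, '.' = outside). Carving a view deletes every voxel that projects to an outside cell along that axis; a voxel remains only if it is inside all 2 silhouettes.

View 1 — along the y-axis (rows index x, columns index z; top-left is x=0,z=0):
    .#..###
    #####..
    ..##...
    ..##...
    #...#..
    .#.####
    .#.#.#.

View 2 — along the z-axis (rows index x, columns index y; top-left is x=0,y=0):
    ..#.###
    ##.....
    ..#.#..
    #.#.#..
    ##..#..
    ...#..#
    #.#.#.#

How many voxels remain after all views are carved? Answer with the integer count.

initial block: 7^3 = 343
V1 y: intersect with XZ mask (23 set) -- 161 left
V2 z: intersect with XY mask (20 set) -- 64 left

remaining voxels: 64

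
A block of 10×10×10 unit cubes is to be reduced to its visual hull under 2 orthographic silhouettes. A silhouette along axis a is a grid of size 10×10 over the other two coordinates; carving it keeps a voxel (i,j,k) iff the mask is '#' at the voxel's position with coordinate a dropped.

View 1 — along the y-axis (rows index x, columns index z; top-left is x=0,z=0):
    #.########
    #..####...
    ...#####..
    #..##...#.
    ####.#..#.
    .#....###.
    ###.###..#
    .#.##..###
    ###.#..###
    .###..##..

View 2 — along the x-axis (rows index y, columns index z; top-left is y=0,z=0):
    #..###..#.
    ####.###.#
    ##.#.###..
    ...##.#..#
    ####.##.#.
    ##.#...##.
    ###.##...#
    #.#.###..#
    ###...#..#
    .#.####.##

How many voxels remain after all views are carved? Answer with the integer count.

initial block: 10^3 = 1000
step 1: project along y, AND mask (58/100) → |grid| = 580
step 2: project along x, AND mask (59/100) → |grid| = 342

voxel count = 342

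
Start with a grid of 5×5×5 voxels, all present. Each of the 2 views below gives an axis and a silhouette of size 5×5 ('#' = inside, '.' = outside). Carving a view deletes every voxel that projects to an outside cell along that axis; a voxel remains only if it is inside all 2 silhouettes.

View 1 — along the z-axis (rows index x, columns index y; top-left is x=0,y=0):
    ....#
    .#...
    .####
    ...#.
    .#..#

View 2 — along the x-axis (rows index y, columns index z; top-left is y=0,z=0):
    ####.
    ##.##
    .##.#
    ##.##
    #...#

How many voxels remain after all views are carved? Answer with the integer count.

start: 5×5×5 = 125 voxels
step 1: project along z, AND mask (9/25) → |grid| = 45
step 2: project along x, AND mask (17/25) → |grid| = 29

voxel count = 29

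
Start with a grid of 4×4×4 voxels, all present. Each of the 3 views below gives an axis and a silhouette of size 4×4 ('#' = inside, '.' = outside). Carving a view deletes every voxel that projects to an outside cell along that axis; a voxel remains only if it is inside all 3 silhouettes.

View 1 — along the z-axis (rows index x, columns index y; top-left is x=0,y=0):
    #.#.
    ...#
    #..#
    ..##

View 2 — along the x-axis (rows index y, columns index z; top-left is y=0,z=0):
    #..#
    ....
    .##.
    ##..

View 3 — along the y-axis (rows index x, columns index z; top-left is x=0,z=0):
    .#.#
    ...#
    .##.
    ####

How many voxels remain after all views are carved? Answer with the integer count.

voxel count = 7

full grid |V| = 64
after view 1 [z-axis, 7 of 16 cells solid] → remaining = 28
after view 2 [x-axis, 6 of 16 cells solid] → remaining = 14
after view 3 [y-axis, 9 of 16 cells solid] → remaining = 7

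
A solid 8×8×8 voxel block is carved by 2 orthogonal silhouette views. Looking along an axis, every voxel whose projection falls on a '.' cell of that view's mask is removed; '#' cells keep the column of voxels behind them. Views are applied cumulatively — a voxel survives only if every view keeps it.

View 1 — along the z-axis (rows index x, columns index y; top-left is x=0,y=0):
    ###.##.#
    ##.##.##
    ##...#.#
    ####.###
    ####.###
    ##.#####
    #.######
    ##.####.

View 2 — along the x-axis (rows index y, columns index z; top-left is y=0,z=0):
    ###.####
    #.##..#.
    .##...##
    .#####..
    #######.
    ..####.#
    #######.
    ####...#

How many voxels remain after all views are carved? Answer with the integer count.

remaining voxels: 277

initial block: 8^3 = 512
after view 1 [z-axis, 50 of 64 cells solid] → remaining = 400
after view 2 [x-axis, 44 of 64 cells solid] → remaining = 277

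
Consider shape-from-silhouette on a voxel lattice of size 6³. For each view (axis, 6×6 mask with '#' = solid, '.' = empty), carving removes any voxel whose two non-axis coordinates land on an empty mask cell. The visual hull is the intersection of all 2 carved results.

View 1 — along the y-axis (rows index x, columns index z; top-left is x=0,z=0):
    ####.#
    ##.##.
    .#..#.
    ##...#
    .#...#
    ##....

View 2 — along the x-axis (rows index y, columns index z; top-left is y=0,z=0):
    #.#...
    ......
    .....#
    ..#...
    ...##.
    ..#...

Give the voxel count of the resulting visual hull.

initial block: 6^3 = 216
  1. axis=1 (XZ plane), |mask|=18  ⇒  voxels=108
  2. axis=0 (YZ plane), |mask|=7  ⇒  voxels=14

14 voxels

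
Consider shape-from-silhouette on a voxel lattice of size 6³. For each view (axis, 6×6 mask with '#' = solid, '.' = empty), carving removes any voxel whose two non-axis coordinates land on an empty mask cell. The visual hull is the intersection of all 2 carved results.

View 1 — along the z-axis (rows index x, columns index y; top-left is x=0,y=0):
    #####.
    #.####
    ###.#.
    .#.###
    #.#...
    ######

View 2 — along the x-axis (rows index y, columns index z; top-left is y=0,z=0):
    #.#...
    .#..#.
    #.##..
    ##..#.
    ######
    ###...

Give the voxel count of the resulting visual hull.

voxel count = 84

full grid |V| = 216
carve view 1 (along z, XY-mask fill 26/36): 156 voxels remain
carve view 2 (along x, YZ-mask fill 19/36): 84 voxels remain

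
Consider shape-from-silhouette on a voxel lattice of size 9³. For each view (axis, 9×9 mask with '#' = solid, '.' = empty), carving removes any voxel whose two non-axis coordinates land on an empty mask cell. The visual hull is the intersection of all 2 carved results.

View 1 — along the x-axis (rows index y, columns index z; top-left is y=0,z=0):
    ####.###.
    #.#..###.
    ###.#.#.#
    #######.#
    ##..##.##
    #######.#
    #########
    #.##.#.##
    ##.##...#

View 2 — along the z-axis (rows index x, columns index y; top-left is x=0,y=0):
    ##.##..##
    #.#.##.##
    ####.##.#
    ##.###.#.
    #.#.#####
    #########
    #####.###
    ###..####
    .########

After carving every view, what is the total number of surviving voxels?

before carving: 729 voxels (9×9×9)
V1 x: intersect with YZ mask (60 set) -- 540 left
V2 z: intersect with XY mask (64 set) -- 421 left

421 voxels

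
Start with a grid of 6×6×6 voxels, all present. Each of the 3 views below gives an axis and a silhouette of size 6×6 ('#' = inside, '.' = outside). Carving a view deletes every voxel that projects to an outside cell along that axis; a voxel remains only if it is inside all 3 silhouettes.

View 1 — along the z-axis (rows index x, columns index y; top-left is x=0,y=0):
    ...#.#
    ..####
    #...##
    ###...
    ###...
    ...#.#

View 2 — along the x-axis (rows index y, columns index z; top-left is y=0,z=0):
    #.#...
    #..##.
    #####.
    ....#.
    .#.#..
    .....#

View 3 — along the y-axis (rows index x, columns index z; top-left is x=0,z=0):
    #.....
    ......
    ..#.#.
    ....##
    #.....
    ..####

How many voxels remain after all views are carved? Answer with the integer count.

before carving: 216 voxels (6×6×6)
after view 1 [z-axis, 17 of 36 cells solid] → remaining = 102
after view 2 [x-axis, 14 of 36 cells solid] → remaining = 38
after view 3 [y-axis, 10 of 36 cells solid] → remaining = 8

voxel count = 8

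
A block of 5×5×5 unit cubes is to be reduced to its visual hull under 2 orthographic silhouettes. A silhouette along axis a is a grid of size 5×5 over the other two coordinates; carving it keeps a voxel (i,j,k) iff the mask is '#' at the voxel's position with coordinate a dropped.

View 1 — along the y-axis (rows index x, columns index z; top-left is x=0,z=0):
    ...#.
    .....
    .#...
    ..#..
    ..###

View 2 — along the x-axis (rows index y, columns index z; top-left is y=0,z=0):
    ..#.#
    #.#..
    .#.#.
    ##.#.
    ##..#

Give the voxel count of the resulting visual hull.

before carving: 125 voxels (5×5×5)
after view 1 [y-axis, 6 of 25 cells solid] → remaining = 30
after view 2 [x-axis, 12 of 25 cells solid] → remaining = 13

voxel count = 13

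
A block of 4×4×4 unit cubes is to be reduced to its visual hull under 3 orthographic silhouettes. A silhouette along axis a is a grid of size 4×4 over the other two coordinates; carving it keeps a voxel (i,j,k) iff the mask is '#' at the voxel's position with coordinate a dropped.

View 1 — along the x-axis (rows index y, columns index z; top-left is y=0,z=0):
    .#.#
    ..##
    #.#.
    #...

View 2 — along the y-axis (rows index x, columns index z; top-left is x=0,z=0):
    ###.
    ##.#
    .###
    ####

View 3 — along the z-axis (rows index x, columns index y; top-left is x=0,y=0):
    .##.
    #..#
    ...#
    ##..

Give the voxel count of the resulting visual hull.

10 voxels

initial block: 4^3 = 64
carve view 1 (along x, YZ-mask fill 7/16): 28 voxels remain
carve view 2 (along y, XZ-mask fill 13/16): 22 voxels remain
carve view 3 (along z, XY-mask fill 7/16): 10 voxels remain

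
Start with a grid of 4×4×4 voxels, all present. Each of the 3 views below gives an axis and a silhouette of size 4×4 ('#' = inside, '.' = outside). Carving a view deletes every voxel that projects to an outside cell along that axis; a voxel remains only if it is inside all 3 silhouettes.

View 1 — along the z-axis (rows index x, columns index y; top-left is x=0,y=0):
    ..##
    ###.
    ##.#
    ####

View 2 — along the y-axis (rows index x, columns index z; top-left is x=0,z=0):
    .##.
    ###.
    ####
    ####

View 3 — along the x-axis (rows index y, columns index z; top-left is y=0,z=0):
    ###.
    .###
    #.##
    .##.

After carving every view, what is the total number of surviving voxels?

start: 4×4×4 = 64 voxels
V1 z: intersect with XY mask (12 set) -- 48 left
V2 y: intersect with XZ mask (13 set) -- 41 left
V3 x: intersect with YZ mask (11 set) -- 29 left

remaining voxels: 29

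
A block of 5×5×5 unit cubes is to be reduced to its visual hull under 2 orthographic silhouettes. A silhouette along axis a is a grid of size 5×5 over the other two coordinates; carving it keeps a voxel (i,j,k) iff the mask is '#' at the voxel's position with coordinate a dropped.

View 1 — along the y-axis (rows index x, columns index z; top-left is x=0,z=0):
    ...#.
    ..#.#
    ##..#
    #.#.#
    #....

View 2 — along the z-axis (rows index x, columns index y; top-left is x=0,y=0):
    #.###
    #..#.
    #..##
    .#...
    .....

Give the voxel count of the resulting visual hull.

initial block: 5^3 = 125
[1] y-view keeps 10 columns → grid now 50
[2] z-view keeps 10 columns → grid now 20

remaining voxels: 20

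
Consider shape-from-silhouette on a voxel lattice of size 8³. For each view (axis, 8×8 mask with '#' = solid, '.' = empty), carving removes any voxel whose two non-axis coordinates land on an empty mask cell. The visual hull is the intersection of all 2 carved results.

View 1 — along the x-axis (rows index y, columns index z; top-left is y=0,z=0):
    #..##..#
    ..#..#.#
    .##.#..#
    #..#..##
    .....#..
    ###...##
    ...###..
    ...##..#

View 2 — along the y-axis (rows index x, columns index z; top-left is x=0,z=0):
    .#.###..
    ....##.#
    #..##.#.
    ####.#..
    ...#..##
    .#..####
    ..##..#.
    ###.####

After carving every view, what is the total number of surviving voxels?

voxel count = 115

start: 8×8×8 = 512 voxels
after view 1 [x-axis, 27 of 64 cells solid] → remaining = 216
after view 2 [y-axis, 34 of 64 cells solid] → remaining = 115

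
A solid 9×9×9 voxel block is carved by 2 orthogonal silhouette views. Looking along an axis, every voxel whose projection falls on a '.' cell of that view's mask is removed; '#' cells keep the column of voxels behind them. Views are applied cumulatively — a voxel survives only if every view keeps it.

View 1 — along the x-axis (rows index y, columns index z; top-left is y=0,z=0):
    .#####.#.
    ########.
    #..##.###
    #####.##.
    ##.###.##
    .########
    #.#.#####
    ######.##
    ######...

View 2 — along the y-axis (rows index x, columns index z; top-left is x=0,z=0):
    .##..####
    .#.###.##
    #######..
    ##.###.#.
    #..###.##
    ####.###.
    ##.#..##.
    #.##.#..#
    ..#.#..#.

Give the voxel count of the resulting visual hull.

before carving: 729 voxels (9×9×9)
step 1: project along x, AND mask (63/81) → |grid| = 567
step 2: project along y, AND mask (51/81) → |grid| = 365

365 voxels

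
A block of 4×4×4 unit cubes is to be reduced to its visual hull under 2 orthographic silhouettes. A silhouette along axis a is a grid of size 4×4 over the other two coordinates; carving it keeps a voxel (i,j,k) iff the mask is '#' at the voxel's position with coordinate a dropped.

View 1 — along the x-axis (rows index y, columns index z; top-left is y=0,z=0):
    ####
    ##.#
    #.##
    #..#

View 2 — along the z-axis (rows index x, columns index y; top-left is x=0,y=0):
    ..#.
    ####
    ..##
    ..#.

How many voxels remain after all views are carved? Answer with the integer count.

initial block: 4^3 = 64
after view 1 [x-axis, 12 of 16 cells solid] → remaining = 48
after view 2 [z-axis, 8 of 16 cells solid] → remaining = 23

|visual hull| = 23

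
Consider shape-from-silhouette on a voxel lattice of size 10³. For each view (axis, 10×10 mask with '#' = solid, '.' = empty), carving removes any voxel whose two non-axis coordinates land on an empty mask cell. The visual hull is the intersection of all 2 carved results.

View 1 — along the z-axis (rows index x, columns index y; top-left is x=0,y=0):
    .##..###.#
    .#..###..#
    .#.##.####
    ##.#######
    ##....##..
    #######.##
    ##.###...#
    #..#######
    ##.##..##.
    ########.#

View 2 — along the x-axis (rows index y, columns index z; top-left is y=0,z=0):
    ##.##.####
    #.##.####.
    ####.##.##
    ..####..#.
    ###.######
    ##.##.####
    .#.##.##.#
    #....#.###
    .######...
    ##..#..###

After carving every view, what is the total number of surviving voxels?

voxel count = 467

before carving: 1000 voxels (10×10×10)
after view 1 [z-axis, 69 of 100 cells solid] → remaining = 690
after view 2 [x-axis, 68 of 100 cells solid] → remaining = 467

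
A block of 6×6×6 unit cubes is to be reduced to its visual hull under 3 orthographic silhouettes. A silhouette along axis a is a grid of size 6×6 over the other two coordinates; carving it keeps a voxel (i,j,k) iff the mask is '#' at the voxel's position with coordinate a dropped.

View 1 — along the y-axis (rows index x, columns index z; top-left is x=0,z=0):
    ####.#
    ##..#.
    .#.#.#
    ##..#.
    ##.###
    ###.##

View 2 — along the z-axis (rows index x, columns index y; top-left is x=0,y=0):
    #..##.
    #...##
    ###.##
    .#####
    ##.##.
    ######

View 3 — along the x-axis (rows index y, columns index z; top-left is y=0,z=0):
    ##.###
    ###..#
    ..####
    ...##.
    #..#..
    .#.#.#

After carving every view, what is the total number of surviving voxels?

full grid |V| = 216
step 1: project along y, AND mask (24/36) → |grid| = 144
step 2: project along z, AND mask (26/36) → |grid| = 104
step 3: project along x, AND mask (20/36) → |grid| = 56

56 voxels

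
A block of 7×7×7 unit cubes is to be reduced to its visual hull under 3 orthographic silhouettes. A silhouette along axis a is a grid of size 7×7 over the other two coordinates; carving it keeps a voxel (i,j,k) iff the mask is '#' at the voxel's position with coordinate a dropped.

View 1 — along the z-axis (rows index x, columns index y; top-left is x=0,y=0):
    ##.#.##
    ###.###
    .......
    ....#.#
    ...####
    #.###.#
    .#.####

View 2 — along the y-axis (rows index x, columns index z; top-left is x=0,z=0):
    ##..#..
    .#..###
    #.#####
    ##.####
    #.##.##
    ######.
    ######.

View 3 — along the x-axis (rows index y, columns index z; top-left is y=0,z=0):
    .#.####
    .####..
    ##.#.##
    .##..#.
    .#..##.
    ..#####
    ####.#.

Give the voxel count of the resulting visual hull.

remaining voxels: 81

initial block: 7^3 = 343
step 1: project along z, AND mask (27/49) → |grid| = 189
step 2: project along y, AND mask (36/49) → |grid| = 131
step 3: project along x, AND mask (30/49) → |grid| = 81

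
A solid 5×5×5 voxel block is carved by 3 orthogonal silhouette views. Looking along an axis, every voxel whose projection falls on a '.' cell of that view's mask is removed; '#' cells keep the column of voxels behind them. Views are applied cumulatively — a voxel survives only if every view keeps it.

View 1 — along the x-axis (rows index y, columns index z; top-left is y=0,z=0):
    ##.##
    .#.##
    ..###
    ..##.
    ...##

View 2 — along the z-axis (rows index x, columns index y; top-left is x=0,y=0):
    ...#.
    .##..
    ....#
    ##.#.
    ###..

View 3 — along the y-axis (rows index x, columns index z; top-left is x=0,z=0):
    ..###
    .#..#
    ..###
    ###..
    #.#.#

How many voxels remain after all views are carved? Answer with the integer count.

before carving: 125 voxels (5×5×5)
[1] x-view keeps 14 columns → grid now 70
[2] z-view keeps 10 columns → grid now 29
[3] y-view keeps 14 columns → grid now 16

|visual hull| = 16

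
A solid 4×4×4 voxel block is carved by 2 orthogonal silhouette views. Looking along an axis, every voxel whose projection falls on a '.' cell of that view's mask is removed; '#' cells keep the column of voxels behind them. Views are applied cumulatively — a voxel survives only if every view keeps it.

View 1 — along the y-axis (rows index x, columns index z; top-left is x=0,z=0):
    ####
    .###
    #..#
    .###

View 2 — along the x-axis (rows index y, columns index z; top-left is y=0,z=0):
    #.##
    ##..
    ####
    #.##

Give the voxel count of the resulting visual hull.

initial block: 4^3 = 64
step 1: project along y, AND mask (12/16) → |grid| = 48
step 2: project along x, AND mask (12/16) → |grid| = 35

|visual hull| = 35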